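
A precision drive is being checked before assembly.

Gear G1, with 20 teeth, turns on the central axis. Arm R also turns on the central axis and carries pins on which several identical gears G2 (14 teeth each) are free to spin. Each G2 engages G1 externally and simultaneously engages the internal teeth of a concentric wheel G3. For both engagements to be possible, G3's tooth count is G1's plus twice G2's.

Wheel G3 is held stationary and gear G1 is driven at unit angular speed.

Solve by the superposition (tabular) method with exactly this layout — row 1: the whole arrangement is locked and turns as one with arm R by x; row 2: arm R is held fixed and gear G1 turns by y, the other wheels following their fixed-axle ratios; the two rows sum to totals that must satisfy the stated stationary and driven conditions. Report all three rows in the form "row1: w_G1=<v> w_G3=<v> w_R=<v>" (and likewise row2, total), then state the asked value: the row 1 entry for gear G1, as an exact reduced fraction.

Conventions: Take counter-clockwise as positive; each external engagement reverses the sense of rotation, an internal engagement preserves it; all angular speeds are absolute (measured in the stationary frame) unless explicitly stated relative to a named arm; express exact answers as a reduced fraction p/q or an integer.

planetary set (20T centre, 14T on arm, 48T internal) — Willis relation
row 1 (train locked, turned with arm): all members turn x
row 2 — arm fixed, fixed-axis ratios: sun y, ring −(20/48)·y, arm 0
boundary: total ω_ring = x − (20/48)·y = 0 and total ω_sun = x + y = 1  ⇒  y = 12/17, x = 5/17
row 2 ring = −(20/48)·12/17 = -5/17
totals (row 1 + row 2): sun 5/17 + 12/17 = 1, ring 5/17 + (-5/17) = 0, arm 5/17 + 0 = 5/17
asked cell (row1, sun) = 5/17

row1: w_G1=5/17 w_G3=5/17 w_R=5/17
row2: w_G1=12/17 w_G3=-5/17 w_R=0
total: w_G1=1 w_G3=0 w_R=5/17
asked value: 5/17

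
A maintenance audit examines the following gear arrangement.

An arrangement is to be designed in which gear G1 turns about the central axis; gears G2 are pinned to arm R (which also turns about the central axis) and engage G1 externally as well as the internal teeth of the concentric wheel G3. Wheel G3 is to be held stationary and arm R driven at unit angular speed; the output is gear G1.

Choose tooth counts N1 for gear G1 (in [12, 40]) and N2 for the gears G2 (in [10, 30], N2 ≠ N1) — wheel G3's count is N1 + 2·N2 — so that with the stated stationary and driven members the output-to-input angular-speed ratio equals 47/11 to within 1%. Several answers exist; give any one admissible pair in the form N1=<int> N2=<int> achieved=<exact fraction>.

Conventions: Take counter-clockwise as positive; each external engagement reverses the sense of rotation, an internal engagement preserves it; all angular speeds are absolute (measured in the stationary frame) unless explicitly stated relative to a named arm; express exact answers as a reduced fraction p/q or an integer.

N1=22 N2=25 achieved=47/11

planetary set to be sized for 47/11 (Willis relation)
Willis with ω_ring = 0: ω_sun/ω_arm = (N1+N3)/N1; set equal to 47/11  ⇒  N3/N1 = 47/11 − 1 = 36/11
N3 = N1 + 2·N2  ⇒  N2/N1 = (N3/N1 − 1)/2 = (36/11 − 1)/2 = 25/22
smallest multiple with N1 ≥ 12 and N2 ≥ 10: k = 1  ⇒  N1 = 1·22 = 22, N2 = 1·25 = 25 (N1 ≤ 40, N2 ≤ 30, N2 ≠ N1 ✓), N3 = 22 + 2·25 = 72
check: (N1+N3)/N1 with N1 = 22, N3 = 72 gives 47/11; |achieved − target| = 0 ≤ 47/1100 ✓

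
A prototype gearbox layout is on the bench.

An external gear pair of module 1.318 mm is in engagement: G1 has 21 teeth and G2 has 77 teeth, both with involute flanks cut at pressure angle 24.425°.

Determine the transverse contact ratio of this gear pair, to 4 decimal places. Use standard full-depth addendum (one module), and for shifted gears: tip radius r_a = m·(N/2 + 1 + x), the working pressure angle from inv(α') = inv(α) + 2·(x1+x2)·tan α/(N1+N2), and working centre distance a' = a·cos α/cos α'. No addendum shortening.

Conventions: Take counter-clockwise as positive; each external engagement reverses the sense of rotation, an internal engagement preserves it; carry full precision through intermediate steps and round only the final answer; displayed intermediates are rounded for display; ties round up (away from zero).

1.5156

topology: single-mesh involute geometry — m = 1.318, 21T/77T pair
base radii: r_b1 = 12.600455, r_b2 = 46.201670
tip radii: r_a1 = 15.157000, r_a2 = 52.061000
no profile shift: α' = α, a' = a
action lengths: √(r_a1²−r_b1²) = 8.423964, √(r_a2²−r_b2²) = 23.994862
base pitch p_b = π·m·cos α = 3.770047
CR = (8.423964 + 23.994862 − 64.582000·sin 24.42500°)/3.770047 = 1.515646
contact ratio ≈ 1.5156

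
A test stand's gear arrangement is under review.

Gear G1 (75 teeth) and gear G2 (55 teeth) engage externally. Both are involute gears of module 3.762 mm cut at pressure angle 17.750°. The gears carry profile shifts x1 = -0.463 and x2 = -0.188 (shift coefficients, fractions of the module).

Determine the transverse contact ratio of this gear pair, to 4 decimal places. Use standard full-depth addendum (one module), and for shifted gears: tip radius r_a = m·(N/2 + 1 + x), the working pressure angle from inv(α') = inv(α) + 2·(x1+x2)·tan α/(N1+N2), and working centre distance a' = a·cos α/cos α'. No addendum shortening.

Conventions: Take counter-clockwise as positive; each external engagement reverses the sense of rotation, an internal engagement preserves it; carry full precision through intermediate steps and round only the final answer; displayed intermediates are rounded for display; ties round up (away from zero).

single-mesh involute tooth geometry (75T engaging 55T at module 3.762)
base radii: r_b1 = 134.359237, r_b2 = 98.530107
tip radii: r_a1 = 143.095194, r_a2 = 106.509744
inv(α') = inv(17.750°) + 2·(-0.463-0.188)·tan α/(75+55) = 0.00710063  ⇒  α' = 15.72172°
a' = a·cos α / cos α' = 244.5300·cos 17.750°/cos 15.72172° = 241.940565
action lengths: √(r_a1²−r_b1²) = 49.232407, √(r_a2²−r_b2²) = 40.449271
base pitch p_b = π·m·cos α = 11.256053
CR = (49.232407 + 40.449271 − 241.940565·sin 15.72172°)/11.256053 = 2.143215
contact ratio ≈ 2.1432

2.1432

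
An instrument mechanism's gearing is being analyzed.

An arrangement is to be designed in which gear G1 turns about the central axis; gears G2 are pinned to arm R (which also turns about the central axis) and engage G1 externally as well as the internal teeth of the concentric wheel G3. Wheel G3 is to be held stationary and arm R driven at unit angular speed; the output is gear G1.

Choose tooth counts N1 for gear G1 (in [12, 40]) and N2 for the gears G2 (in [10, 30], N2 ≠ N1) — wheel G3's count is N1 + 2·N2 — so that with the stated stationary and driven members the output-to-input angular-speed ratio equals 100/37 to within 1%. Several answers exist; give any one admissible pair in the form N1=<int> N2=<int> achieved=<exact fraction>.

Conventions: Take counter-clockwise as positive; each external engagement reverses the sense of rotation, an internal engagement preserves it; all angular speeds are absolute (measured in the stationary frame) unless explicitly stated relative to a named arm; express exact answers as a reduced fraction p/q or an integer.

N1=37 N2=13 achieved=100/37

planetary set to be sized for 100/37 (Willis relation)
Willis with ω_ring = 0: ω_sun/ω_arm = (N1+N3)/N1; set equal to 100/37  ⇒  N3/N1 = 100/37 − 1 = 63/37
N3 = N1 + 2·N2  ⇒  N2/N1 = (N3/N1 − 1)/2 = (63/37 − 1)/2 = 13/37
smallest multiple with N1 ≥ 12 and N2 ≥ 10: k = 1  ⇒  N1 = 1·37 = 37, N2 = 1·13 = 13 (N1 ≤ 40, N2 ≤ 30, N2 ≠ N1 ✓), N3 = 37 + 2·13 = 63
check: (N1+N3)/N1 with N1 = 37, N3 = 63 gives 100/37; |achieved − target| = 0 ≤ 1/37 ✓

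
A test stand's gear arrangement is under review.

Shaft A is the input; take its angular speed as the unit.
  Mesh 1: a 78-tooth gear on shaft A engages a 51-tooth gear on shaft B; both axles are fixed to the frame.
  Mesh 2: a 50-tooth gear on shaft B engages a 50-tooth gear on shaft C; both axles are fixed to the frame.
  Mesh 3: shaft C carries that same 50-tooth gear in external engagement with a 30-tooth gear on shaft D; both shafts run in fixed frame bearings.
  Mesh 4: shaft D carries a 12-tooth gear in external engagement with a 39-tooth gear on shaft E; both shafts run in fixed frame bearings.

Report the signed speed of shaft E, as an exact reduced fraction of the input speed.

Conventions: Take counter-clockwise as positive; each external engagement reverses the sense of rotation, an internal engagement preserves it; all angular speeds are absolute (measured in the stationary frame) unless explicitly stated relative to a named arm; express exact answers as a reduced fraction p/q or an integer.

4-mesh fixed-axis compound train (all bearings frame-fixed)
mesh 1 [78T→51T]: |ω|/ω_in = 1×78/51 = 26/17, sense flips to −
mesh 2 [50T→50T]: |ω|/ω_in = (26/17)×50/50 = 26/17, sense flips to +
mesh 3 [50T→30T]: |ω|/ω_in = (26/17)×50/30 = 130/51, sense flips to −
mesh 4 [12T→39T]: |ω|/ω_in = (130/51)×12/39 = 40/51, sense flips to +
signed output speed (× input speed) = 40/51

40/51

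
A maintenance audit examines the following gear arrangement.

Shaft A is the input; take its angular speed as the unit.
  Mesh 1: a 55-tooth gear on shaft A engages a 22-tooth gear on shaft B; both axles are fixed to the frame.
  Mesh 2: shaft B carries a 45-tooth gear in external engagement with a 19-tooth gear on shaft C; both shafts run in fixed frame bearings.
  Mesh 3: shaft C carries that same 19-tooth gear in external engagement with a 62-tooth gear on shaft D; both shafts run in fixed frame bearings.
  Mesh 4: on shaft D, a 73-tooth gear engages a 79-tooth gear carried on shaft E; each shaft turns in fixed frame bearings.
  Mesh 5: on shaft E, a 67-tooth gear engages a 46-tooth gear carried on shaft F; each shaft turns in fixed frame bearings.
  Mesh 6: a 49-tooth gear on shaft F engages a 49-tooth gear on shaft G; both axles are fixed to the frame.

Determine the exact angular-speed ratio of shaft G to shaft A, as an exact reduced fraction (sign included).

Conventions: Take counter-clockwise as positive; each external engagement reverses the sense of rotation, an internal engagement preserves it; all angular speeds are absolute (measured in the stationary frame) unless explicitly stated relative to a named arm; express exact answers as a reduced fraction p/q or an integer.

1100475/450616

class = fixed-axis compound train [6 meshes; 6 ratios multiply, 6 sense flips]
mesh 1 [55T→22T]: running ratio 5/2, sense −
mesh 2 [45T→19T]: running ratio 225/38, sense +
mesh 3 [19T→62T]: running ratio 225/124, sense −
mesh 4 [73T→79T]: running ratio 16425/9796, sense +
mesh 5 [67T→46T]: running ratio 1100475/450616, sense −
mesh 6 [49T→49T]: running ratio 1100475/450616, sense +
ω_out/ω_in = 1100475/450616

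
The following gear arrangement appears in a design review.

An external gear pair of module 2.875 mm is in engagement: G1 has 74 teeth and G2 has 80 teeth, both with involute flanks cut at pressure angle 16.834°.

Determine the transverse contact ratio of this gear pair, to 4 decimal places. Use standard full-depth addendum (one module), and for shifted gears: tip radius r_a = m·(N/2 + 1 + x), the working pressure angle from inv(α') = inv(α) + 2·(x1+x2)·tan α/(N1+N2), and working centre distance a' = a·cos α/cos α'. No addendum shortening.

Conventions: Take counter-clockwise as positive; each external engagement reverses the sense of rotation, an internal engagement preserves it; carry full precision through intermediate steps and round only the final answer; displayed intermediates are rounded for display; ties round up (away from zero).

2.0444

class = single-mesh tooth geometry [involute pair 74T × 80T, m = 2.875]
base radii: r_b1 = 101.816599, r_b2 = 110.071999
tip radii: r_a1 = 109.250000, r_a2 = 117.875000
no profile shift: α' = α, a' = a
action lengths: √(r_a1²−r_b1²) = 39.609882, √(r_a2²−r_b2²) = 42.174290
base pitch p_b = π·m·cos α = 8.645035
CR = (39.609882 + 42.174290 − 221.375000·sin 16.83400°)/8.645035 = 2.044412
contact ratio ≈ 2.0444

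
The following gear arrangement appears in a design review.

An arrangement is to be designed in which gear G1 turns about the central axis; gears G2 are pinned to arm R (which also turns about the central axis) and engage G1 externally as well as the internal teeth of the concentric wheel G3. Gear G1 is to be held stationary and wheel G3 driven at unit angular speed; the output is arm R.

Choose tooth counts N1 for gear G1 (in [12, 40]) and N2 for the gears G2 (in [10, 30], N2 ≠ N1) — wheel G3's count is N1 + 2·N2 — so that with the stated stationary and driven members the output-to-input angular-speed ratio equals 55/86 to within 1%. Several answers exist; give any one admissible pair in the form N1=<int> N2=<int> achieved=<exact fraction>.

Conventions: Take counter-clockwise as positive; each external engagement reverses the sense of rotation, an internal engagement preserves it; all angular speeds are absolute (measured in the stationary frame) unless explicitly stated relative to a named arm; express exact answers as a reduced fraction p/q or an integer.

N1=31 N2=12 achieved=55/86

design class (target 55/86): planetary set
Willis with ω_sun = 0: ω_arm/ω_ring = N3/(N1+N3); set equal to 55/86  ⇒  N3/N1 = (55/86)/(1 − 55/86) = 55/31
N3 = N1 + 2·N2  ⇒  N2/N1 = (N3/N1 − 1)/2 = (55/31 − 1)/2 = 12/31
smallest multiple with N1 ≥ 12 and N2 ≥ 10: k = 1  ⇒  N1 = 1·31 = 31, N2 = 1·12 = 12 (N1 ≤ 40, N2 ≤ 30, N2 ≠ N1 ✓), N3 = 31 + 2·12 = 55
check: N3/(N1+N3) with N1 = 31, N3 = 55 gives 55/86; |achieved − target| = 0 ≤ 11/1720 ✓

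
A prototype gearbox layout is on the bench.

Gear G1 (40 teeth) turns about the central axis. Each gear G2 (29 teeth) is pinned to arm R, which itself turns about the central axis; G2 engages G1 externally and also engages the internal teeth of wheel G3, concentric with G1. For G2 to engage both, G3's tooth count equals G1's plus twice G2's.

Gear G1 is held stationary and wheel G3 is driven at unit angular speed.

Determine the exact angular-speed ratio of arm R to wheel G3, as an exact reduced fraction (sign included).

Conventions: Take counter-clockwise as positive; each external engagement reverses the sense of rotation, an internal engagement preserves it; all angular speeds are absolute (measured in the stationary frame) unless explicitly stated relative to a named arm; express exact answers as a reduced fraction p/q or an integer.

49/69

class = planetary set [G3 = 40+2·29 = 98; Willis about the carrier]
ring teeth: 40 + 2·29 = 98
40(ω_sun−ω_arm) = −98(ω_ring−ω_arm),  ω_sun = 0, ω_ring = 1
40(0−ω_arm) = −98(1−ω_arm)  ⇒  138·ω_arm = 98  ⇒  ω_arm = 49/69
ω_out/ω_in = 49/69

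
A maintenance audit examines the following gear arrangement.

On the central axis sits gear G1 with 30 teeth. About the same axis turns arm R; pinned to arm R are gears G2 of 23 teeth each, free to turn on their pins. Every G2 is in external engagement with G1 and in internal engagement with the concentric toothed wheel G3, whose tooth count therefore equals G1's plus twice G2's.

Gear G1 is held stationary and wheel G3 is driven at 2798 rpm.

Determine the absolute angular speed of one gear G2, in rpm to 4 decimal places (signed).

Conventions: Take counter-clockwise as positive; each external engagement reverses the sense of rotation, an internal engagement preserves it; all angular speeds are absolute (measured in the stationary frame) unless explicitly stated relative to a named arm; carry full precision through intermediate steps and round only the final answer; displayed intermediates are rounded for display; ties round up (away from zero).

+4622.7826 rpm

topology: planetary set — G1 30T / G2 23T / G3 76T, arm = carrier (Willis)
normalise by the input: solve with ω_ring = 1, then scale by 2798 rpm
ring teeth: 30 + 2·23 = 76
30(ω_sun−ω_arm) = −76(ω_ring−ω_arm),  ω_sun = 0, ω_ring = 1
30(0−ω_arm) = −76(1−ω_arm)  ⇒  106·ω_arm = 76  ⇒  ω_arm = 38/53
sun–planet mesh: 30·(0−38/53) = −23·(ω_p−ω_arm)  ⇒  ω_p−ω_arm = 1140/1219
ω_p = 38/53 + 1140/1219 = 38/23
scale: ω_p = 38/23 × 2798 rpm = +4622.7826 rpm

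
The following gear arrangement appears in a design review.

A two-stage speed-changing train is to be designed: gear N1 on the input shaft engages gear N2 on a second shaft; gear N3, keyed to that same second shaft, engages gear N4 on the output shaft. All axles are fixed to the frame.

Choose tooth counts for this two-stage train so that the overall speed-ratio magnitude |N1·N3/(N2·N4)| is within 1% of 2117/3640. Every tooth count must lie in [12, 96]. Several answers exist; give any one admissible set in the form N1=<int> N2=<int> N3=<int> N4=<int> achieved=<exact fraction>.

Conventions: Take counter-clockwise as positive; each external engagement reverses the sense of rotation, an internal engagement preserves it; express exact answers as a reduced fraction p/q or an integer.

N1=29 N2=40 N3=73 N4=91 achieved=2117/3640

class = fixed-axis compound train [2-stage, 2117/3640 wanted]
target = 2117/3640 in lowest terms: an exact hit needs N1·N3 = k·2117 and N2·N4 = k·3640 for one integer k, every count in [12, 96]; additionally prefer no 1:1 stage (N1 ≠ N2, N3 ≠ N4)
k = 1: N1·N3 = 2117 = 29·73, N2·N4 = 3640 = 40·91
achieved = 29·73/(40·91) = 2117/3640; |achieved − target| = 0 ≤ 2117/364000 ✓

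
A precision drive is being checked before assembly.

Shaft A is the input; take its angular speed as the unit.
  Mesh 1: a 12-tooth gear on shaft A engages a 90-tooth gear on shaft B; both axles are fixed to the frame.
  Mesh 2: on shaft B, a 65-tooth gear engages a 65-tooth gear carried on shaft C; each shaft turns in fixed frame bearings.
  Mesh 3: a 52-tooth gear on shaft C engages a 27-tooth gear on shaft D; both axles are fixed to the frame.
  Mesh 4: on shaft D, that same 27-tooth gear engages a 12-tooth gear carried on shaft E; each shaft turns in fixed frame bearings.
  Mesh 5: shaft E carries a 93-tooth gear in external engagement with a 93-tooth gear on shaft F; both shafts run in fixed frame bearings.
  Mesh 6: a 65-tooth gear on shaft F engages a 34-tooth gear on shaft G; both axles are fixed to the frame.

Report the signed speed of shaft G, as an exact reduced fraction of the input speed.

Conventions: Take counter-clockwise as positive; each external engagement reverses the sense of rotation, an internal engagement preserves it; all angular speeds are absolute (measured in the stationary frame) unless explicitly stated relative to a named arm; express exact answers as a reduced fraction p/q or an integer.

6-mesh fixed-axis compound train (all bearings frame-fixed)
mesh 1 [12T→90T]: |ω|/ω_in = 1×12/90 = 2/15, sense flips to −
mesh 2 [65T→65T]: |ω|/ω_in = (2/15)×65/65 = 2/15, sense flips to +
mesh 3 [52T→27T]: |ω|/ω_in = (2/15)×52/27 = 104/405, sense flips to −
mesh 4 [27T→12T]: |ω|/ω_in = (104/405)×27/12 = 26/45, sense flips to +
mesh 5 [93T→93T]: |ω|/ω_in = (26/45)×93/93 = 26/45, sense flips to −
mesh 6 [65T→34T]: |ω|/ω_in = (26/45)×65/34 = 169/153, sense flips to +
signed output speed (× input speed) = 169/153

169/153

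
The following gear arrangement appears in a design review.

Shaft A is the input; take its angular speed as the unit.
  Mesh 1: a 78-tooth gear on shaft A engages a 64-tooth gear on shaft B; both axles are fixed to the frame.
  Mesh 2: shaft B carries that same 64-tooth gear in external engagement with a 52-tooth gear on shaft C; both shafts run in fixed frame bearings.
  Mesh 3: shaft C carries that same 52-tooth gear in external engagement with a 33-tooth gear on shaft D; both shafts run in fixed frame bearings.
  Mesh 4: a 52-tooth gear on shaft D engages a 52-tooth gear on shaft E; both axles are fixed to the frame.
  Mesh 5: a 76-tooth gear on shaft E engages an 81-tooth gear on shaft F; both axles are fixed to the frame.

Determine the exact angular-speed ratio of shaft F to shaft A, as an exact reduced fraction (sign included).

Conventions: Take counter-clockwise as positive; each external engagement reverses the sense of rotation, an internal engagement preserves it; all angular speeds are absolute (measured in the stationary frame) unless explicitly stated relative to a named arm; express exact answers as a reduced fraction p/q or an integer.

class = fixed-axis compound train [5 meshes; 5 ratios multiply, 5 sense flips]
mesh 1 [78T→64T]: running ratio 39/32, sense −
mesh 2 [64T→52T]: running ratio 3/2, sense +
mesh 3 [52T→33T]: running ratio 26/11, sense −
mesh 4 [52T→52T]: running ratio 26/11, sense +
mesh 5 [76T→81T]: running ratio 1976/891, sense −
ω_out/ω_in = -1976/891

-1976/891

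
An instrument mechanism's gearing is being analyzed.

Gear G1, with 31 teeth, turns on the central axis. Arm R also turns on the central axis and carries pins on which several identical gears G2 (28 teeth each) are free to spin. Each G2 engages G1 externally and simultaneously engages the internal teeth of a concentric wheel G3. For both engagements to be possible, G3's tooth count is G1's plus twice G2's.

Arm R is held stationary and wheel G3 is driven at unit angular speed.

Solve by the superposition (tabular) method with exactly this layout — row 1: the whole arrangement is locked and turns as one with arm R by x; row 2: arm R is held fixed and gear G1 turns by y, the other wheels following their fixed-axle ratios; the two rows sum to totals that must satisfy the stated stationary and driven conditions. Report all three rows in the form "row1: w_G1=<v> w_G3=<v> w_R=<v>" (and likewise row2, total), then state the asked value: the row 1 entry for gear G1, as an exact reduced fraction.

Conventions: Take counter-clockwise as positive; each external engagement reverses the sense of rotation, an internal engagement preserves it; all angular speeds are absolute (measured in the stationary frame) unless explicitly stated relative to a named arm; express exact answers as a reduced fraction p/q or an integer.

class = planetary set [G3 = 31+2·28 = 87; Willis about the carrier]
row 1 — lock + rotate with arm: ω_sun = ω_ring = ω_arm = x
row 2 — arm fixed, fixed-axis ratios: sun y, ring −(31/87)·y, arm 0
boundary: total ω_arm = x = 0 and total ω_ring = x − (31/87)·y = 1  ⇒  y = -87/31, x = 0
row 2 ring = −(31/87)·(-87/31) = 1
totals (row 1 + row 2): sun 0 + (-87/31) = -87/31, ring 0 + 1 = 1, arm 0 + 0 = 0
asked cell (row1, sun) = 0

row1: w_G1=0 w_G3=0 w_R=0
row2: w_G1=-87/31 w_G3=1 w_R=0
total: w_G1=-87/31 w_G3=1 w_R=0
asked value: 0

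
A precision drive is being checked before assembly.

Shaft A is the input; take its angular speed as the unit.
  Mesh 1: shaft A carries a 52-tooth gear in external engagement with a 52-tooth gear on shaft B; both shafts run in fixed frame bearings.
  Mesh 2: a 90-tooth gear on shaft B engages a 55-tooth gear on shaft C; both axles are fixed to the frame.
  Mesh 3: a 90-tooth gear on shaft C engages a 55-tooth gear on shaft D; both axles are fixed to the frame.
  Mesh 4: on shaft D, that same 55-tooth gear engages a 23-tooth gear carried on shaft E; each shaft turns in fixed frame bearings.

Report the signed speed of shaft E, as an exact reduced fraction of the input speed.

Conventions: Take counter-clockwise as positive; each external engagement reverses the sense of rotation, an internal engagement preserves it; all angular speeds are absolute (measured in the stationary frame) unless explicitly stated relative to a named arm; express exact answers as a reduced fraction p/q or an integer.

1620/253

4-mesh fixed-axis compound train (all bearings frame-fixed)
mesh 1 [52T→52T]: |ω|/ω_in = 1×52/52 = 1, sense flips to −
mesh 2 [90T→55T]: |ω|/ω_in = 1×90/55 = 18/11, sense flips to +
mesh 3 [90T→55T]: |ω|/ω_in = (18/11)×90/55 = 324/121, sense flips to −
mesh 4 [55T→23T]: |ω|/ω_in = (324/121)×55/23 = 1620/253, sense flips to +
signed output speed (× input speed) = 1620/253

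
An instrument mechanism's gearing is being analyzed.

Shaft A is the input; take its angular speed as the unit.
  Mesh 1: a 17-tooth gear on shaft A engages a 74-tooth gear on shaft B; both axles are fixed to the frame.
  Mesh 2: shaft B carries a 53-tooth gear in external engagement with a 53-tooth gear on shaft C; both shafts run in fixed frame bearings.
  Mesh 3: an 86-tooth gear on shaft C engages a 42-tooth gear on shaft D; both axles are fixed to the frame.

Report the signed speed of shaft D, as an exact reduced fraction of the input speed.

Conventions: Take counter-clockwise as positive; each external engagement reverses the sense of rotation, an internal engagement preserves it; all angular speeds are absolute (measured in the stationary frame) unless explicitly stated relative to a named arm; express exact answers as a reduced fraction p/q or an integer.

3-mesh fixed-axis compound train (all bearings frame-fixed)
mesh 1 [17T→74T]: |ω|/ω_in = 1×17/74 = 17/74, sense flips to −
mesh 2 [53T→53T]: |ω|/ω_in = (17/74)×53/53 = 17/74, sense flips to +
mesh 3 [86T→42T]: |ω|/ω_in = (17/74)×86/42 = 731/1554, sense flips to −
signed output speed (× input speed) = -731/1554

-731/1554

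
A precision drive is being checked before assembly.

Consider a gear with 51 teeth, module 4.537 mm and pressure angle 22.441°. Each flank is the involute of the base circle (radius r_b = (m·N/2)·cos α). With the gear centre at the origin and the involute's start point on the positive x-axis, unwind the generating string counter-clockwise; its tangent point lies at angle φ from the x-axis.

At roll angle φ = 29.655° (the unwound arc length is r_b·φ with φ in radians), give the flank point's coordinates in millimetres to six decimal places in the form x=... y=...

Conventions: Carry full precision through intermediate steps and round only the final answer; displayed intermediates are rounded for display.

topology: single-mesh involute geometry — m = 4.537, N = 51
pitch radius r_p = m·N/2 = 4.537·51/2 = 115.693500
base radius r_b = r_p·cos α = 115.693500·cos 22.441° = 106.932391
roll angle φ = 29.655° = 0.51757739 rad
x = r_b·(cos φ + φ·sin φ) = 120.310211
y = r_b·(sin φ − φ·cos φ) = 4.810995

x=120.310211 y=4.810995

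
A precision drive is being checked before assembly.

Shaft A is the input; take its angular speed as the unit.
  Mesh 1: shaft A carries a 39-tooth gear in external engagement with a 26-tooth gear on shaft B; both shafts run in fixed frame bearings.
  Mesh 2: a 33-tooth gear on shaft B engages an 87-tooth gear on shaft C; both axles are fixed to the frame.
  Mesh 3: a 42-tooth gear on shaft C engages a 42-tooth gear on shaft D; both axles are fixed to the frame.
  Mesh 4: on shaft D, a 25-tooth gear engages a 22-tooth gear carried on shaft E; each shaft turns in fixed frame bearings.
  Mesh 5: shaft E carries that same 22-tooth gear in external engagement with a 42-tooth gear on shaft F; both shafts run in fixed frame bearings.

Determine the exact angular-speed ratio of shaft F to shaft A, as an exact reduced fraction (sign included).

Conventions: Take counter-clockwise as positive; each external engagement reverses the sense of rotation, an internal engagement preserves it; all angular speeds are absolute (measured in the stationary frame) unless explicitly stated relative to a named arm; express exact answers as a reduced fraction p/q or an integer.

-275/812

class = fixed-axis compound train [5 meshes; 5 ratios multiply, 5 sense flips]
mesh 1 [39T→26T]: running ratio 3/2, sense −
mesh 2 [33T→87T]: running ratio 33/58, sense +
mesh 3 [42T→42T]: running ratio 33/58, sense −
mesh 4 [25T→22T]: running ratio 75/116, sense +
mesh 5 [22T→42T]: running ratio 275/812, sense −
ω_out/ω_in = -275/812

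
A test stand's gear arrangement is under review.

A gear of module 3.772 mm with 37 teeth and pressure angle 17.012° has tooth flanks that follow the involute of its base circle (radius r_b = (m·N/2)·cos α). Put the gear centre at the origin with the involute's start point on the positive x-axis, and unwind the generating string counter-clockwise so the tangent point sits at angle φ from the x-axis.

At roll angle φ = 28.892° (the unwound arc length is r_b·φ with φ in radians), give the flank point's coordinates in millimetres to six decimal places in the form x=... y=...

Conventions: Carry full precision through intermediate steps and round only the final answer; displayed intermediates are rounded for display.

single-mesh involute tooth geometry (37T wheel at module 3.772)
pitch radius r_p = m·N/2 = 3.772·37/2 = 69.782000
base radius r_b = r_p·cos α = 69.782000·cos 17.012° = 66.728584
roll angle φ = 28.892° = 0.50426053 rad
x = r_b·(cos φ + φ·sin φ) = 74.680668
y = r_b·(sin φ − φ·cos φ) = 2.780174

x=74.680668 y=2.780174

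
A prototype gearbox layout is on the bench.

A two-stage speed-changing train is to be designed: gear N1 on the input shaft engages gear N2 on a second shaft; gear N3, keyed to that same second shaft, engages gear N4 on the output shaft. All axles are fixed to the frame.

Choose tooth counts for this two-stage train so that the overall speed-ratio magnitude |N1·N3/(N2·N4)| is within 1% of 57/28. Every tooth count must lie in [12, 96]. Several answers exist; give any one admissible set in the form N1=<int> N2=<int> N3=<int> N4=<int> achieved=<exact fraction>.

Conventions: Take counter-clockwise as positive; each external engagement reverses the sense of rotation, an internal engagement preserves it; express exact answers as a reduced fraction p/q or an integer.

topology: fixed-axis compound train — 2 stages, target 57/28
target = 57/28 in lowest terms: an exact hit needs N1·N3 = k·57 and N2·N4 = k·28 for one integer k, every count in [12, 96]; additionally prefer no 1:1 stage (N1 ≠ N2, N3 ≠ N4)
k = 1…5: no 1:1-free in-range split of k·57 and k·28 into factor pairs; take k = 6
k = 6: N1·N3 = 342 = 18·19, N2·N4 = 168 = 12·14
achieved = 18·19/(12·14) = 57/28; |achieved − target| = 0 ≤ 57/2800 ✓

N1=18 N2=12 N3=19 N4=14 achieved=57/28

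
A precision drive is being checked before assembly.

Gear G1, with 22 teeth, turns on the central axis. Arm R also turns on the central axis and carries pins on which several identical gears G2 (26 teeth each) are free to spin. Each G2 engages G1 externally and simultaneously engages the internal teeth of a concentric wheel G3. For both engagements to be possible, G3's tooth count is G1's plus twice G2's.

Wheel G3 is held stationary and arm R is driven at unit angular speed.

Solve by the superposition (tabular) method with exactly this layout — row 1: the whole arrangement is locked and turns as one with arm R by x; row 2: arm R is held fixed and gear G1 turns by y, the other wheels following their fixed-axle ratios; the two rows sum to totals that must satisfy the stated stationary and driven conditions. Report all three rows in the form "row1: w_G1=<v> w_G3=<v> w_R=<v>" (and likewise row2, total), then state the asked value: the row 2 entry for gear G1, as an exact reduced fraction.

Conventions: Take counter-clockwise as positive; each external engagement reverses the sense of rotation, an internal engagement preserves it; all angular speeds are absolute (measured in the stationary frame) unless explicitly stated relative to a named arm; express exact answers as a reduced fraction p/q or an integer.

row1: w_G1=1 w_G3=1 w_R=1
row2: w_G1=37/11 w_G3=-1 w_R=0
total: w_G1=48/11 w_G3=0 w_R=1
asked value: 37/11

planetary set (22T centre, 26T on arm, 74T internal) — Willis relation
row 1 (train locked, turned with arm): all members turn x
row 2 — arm fixed, fixed-axis ratios: sun y, ring −(22/74)·y, arm 0
boundary: total ω_ring = x − (22/74)·y = 0 and total ω_arm = x = 1  ⇒  y = 37/11, x = 1
row 2 ring = −(22/74)·37/11 = -1
totals (row 1 + row 2): sun 1 + 37/11 = 48/11, ring 1 + (-1) = 0, arm 1 + 0 = 1
asked cell (row2, sun) = 37/11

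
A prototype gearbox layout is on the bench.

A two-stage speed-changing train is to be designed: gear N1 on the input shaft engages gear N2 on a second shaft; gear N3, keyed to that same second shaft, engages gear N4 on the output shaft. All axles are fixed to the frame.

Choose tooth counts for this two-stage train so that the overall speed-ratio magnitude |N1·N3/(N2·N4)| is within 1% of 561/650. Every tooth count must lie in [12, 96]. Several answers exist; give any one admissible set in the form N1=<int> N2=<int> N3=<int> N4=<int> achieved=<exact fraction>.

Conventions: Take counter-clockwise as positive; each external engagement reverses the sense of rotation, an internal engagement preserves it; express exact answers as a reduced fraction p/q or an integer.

design class (target 561/650): fixed-axis compound train
target = 561/650 in lowest terms: an exact hit needs N1·N3 = k·561 and N2·N4 = k·650 for one integer k, every count in [12, 96]; additionally prefer no 1:1 stage (N1 ≠ N2, N3 ≠ N4)
k = 1: N1·N3 = 561 = 17·33, N2·N4 = 650 = 13·50
achieved = 17·33/(13·50) = 561/650; |achieved − target| = 0 ≤ 561/65000 ✓

N1=17 N2=13 N3=33 N4=50 achieved=561/650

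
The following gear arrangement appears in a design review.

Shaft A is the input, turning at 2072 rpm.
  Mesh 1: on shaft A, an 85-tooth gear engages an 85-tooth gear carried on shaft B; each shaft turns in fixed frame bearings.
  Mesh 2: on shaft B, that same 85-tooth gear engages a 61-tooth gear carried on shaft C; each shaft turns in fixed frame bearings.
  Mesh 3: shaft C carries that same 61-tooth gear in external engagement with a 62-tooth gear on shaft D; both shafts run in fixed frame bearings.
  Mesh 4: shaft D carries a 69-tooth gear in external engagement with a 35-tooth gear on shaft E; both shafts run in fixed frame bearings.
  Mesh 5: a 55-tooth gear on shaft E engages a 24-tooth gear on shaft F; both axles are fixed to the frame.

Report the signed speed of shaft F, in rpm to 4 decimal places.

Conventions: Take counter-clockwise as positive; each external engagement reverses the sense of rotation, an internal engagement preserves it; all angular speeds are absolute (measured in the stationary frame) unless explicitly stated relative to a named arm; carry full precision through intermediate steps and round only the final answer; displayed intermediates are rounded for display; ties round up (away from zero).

-12833.6290 rpm

recognized (6 fixed axles, 5 meshes): fixed-axis compound train
mesh 1 [85T→85T]: ω = 2072.0000×85/85 = 2072.0000 rpm, sense flips to −
mesh 2 [85T→61T]: ω = 2072.0000×85/61 = 2887.2131 rpm, sense flips to +
mesh 3 [61T→62T]: ω = 2887.2131×61/62 = 2840.6452 rpm, sense flips to −
mesh 4 [69T→35T]: ω = 2840.6452×69/35 = 5600.1290 rpm, sense flips to +
mesh 5 [55T→24T]: ω = 5600.1290×55/24 = 12833.6290 rpm, sense flips to −
signed output speed = -12833.6290 rpm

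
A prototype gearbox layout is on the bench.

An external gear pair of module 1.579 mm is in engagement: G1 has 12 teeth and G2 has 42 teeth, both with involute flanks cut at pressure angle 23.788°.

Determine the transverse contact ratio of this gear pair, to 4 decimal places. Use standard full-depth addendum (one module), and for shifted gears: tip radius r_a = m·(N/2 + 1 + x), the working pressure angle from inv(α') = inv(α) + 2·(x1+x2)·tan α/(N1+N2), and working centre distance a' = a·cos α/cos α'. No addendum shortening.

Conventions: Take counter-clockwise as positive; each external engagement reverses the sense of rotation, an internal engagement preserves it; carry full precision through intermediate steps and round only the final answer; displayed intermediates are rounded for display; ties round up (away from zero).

1.4485

single-mesh involute tooth geometry (12T engaging 42T at module 1.579)
base radii: r_b1 = 8.669128, r_b2 = 30.341950
tip radii: r_a1 = 11.053000, r_a2 = 34.738000
no profile shift: α' = α, a' = a
action lengths: √(r_a1²−r_b1²) = 6.856750, √(r_a2²−r_b2²) = 16.914335
base pitch p_b = π·m·cos α = 4.539145
CR = (6.856750 + 16.914335 − 42.633000·sin 23.78800°)/4.539145 = 1.448491
contact ratio ≈ 1.4485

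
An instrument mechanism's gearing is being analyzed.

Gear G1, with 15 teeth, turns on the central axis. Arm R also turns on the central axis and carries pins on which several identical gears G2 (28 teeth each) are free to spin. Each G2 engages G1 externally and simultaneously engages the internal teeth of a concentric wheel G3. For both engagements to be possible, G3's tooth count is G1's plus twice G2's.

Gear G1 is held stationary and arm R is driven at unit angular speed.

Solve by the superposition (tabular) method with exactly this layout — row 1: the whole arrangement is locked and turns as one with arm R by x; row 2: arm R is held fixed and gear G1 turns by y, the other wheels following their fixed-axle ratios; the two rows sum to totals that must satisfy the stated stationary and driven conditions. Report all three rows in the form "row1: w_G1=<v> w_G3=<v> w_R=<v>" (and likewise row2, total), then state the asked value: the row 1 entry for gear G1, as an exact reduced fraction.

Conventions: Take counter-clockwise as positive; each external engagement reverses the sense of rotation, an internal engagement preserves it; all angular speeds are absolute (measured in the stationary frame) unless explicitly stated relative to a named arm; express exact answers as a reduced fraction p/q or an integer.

row1: w_G1=1 w_G3=1 w_R=1
row2: w_G1=-1 w_G3=15/71 w_R=0
total: w_G1=0 w_G3=86/71 w_R=1
asked value: 1

recognized (axles ride arm R): planetary set, 15/28/71 teeth
row 1 (train locked, turned with arm): all members turn x
row 2 (arm held, sun turns y): ω_ring = −(15/71)·y, ω_arm = 0
boundary: total ω_sun = x + y = 0 and total ω_arm = x = 1  ⇒  y = -1, x = 1
row 2 ring = −(15/71)·(-1) = 15/71
totals (row 1 + row 2): sun 1 + (-1) = 0, ring 1 + 15/71 = 86/71, arm 1 + 0 = 1
asked cell (row1, sun) = 1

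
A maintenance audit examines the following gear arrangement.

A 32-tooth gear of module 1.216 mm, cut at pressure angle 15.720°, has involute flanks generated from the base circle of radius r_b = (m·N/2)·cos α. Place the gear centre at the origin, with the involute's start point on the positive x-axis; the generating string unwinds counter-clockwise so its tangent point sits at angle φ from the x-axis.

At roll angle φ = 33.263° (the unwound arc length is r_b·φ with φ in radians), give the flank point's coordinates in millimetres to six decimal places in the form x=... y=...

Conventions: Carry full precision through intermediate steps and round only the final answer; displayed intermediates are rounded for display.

x=21.623365 y=1.180823

recognized (one wheel, involute flank): single-mesh tooth geometry, m = 1.216, N = 32
pitch radius r_p = m·N/2 = 1.216·32/2 = 19.456000
base radius r_b = r_p·cos α = 19.456000·cos 15.720° = 18.728292
roll angle φ = 33.263° = 0.58054887 rad
x = r_b·(cos φ + φ·sin φ) = 21.623365
y = r_b·(sin φ − φ·cos φ) = 1.180823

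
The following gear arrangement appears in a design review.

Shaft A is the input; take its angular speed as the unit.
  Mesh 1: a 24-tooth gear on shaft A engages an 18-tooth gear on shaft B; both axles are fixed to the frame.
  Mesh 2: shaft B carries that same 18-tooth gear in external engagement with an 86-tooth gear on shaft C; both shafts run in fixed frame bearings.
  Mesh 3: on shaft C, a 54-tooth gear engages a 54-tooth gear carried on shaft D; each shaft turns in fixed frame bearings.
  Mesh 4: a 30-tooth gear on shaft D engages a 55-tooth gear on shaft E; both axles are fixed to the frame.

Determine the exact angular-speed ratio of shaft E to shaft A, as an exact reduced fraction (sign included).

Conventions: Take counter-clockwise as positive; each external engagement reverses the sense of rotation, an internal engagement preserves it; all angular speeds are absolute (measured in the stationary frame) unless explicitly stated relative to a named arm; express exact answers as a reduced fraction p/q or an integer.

72/473

class = fixed-axis compound train [4 meshes; 4 ratios multiply, 4 sense flips]
mesh 1 [24T→18T]: running ratio 4/3, sense −
mesh 2 [18T→86T]: running ratio 12/43, sense +
mesh 3 [54T→54T]: running ratio 12/43, sense −
mesh 4 [30T→55T]: running ratio 72/473, sense +
ω_out/ω_in = 72/473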